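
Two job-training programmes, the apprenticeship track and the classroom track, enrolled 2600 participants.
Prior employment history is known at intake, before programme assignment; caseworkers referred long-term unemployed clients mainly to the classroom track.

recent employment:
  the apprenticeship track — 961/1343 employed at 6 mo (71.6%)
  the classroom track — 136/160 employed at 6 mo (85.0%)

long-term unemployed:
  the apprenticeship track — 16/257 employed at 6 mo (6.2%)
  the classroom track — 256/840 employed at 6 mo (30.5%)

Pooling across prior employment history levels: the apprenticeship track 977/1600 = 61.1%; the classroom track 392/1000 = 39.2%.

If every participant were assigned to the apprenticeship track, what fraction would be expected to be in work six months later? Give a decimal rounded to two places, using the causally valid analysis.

0.44

Here prior employment history is a common cause — it drives both which programme a case falls under and the outcome. The crude comparison mixes populations; the stratum-specific rates are the causally relevant ones.
Standardising the apprenticeship track to the population prior employment history mix: 0.578·961/1343 + 0.422·16/257 = 0.440.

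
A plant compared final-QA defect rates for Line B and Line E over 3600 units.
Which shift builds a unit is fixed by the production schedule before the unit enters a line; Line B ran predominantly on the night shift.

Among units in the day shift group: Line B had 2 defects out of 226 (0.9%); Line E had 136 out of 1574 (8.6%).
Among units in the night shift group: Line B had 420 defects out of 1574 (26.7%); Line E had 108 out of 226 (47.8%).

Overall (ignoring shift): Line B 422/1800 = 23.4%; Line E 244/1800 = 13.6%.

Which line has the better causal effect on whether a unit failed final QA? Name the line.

Line B

The shift-specific comparison favours Line B throughout, but the pooled figures favour Line E. The question is whether to condition on shift.
Since shift is a pre-existing factor (not a product of the line) and it affects the outcome on its own, it is a confounder. The stratified rates, not the pooled rate, identify the causal effect.
Within each level — day shift: 0.9% vs 8.6%; night shift: 26.7% vs 47.8% — Line B is lower every time.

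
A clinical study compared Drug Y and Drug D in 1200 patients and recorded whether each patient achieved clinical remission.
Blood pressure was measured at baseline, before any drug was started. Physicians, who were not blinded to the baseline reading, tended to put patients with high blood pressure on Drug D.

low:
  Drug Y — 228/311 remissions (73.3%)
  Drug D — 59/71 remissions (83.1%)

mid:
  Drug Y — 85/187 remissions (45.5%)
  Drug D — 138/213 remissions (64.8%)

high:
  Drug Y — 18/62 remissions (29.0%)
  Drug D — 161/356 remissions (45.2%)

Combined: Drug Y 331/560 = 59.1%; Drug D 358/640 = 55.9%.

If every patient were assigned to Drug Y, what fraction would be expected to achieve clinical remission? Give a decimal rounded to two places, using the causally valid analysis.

Drug D is higher inside every blood pressure stratum but Drug Y is higher in aggregate. Whether to stratify depends on how blood pressure relates to the drug.
Since blood pressure is a pre-existing factor (not a product of the drug) and it affects the outcome on its own, it is a confounder. The stratified rates, not the pooled rate, identify the causal effect.
Standardising Drug Y to the population blood pressure mix: 0.318·228/311 + 0.333·85/187 + 0.348·18/62 = 0.486.

0.49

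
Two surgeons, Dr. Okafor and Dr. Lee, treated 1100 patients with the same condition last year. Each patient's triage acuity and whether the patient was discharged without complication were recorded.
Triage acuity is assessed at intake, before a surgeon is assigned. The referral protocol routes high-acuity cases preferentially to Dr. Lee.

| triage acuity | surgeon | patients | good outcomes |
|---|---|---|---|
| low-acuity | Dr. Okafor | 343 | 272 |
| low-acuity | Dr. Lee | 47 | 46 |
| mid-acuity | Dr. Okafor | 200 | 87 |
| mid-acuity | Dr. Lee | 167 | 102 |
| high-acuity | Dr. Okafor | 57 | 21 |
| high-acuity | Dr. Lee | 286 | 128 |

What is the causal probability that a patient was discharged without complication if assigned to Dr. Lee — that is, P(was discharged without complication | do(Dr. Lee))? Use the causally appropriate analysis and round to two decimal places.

0.69

Dr. Lee is higher inside every triage acuity stratum but Dr. Okafor is higher in aggregate. Whether to stratify depends on how triage acuity relates to the surgeon.
The imbalance in triage acuity arose from how patients were allocated, not from anything the surgeon did; and triage acuity independently affects the outcome. The pooled gap is confounded — condition on triage acuity.
Standardising Dr. Lee to the population triage acuity mix: 0.355·46/47 + 0.334·102/167 + 0.312·128/286 = 0.690.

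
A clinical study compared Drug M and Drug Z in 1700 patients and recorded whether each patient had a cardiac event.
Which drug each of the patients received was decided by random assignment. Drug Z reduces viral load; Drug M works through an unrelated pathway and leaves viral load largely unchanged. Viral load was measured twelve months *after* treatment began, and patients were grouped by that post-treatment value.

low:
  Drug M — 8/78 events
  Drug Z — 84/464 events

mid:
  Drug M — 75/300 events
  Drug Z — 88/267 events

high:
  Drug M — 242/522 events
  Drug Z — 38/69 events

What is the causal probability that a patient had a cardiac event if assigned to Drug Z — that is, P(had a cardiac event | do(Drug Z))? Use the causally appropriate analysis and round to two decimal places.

0.26

Viral load here is a post-treatment variable shaped by the drug; conditioning on it would introduce bias rather than remove it. The overall comparison is the causal one.
So P(outcome | do(Drug Z)) is just the pooled rate for Drug Z: 210/800 = 0.263.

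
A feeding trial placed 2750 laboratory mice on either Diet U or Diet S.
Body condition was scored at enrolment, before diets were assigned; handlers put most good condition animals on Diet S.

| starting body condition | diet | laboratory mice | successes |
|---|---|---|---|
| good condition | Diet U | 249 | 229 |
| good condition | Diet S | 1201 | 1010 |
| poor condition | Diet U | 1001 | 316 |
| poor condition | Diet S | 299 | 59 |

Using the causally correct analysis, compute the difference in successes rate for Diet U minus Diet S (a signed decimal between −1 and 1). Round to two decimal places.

+0.10

Starting body condition is set before the diet has any effect — it is not caused by the diet — and it independently drives the outcome. That makes it a confounder, so the causal comparison is within starting body condition levels.
Adjusting over the population distribution of starting body condition: 0.527·(0.920−0.841) + 0.473·(0.316−0.197) = +0.097.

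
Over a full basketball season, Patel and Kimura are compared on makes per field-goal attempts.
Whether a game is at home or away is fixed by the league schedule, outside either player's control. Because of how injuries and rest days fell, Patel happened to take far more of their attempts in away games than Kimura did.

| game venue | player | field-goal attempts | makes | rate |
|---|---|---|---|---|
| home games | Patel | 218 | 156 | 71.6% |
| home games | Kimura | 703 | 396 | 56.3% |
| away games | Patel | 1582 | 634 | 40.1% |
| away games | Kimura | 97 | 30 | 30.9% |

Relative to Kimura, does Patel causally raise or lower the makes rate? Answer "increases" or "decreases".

increases

Game venue is set before the player has any effect — it is not caused by the player — and it independently drives the outcome. That makes it a confounder, so the causal comparison is within game venue levels.
Within each level — home games: 71.6% vs 56.3%; away games: 40.1% vs 30.9% — Patel is higher every time.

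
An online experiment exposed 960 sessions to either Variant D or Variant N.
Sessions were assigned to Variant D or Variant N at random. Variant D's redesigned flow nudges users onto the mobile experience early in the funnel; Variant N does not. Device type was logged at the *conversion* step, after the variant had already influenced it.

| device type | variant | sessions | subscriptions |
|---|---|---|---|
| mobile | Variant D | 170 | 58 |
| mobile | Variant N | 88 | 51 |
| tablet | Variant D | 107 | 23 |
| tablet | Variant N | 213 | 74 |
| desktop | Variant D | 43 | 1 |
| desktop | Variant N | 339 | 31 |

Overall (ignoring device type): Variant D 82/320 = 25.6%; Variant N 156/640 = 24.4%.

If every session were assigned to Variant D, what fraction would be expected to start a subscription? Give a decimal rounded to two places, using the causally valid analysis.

The distribution of device type is itself part of what the variant does — it is an intermediate outcome. Holding it fixed would remove that part of the effect; the total effect is the pooled difference.
So P(outcome | do(Variant D)) is just the pooled rate for Variant D: 82/320 = 0.256.

0.26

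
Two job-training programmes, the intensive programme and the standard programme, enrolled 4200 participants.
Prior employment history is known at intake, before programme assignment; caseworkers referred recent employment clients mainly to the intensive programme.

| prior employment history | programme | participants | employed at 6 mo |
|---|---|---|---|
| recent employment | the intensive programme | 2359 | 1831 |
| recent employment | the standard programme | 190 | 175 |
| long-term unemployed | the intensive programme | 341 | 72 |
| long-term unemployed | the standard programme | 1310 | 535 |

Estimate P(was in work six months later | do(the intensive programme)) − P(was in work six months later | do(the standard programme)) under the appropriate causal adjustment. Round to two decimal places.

Within every prior employment history level the standard programme has the higher rate, yet pooled the intensive programme does — Simpson's reversal.
The imbalance in prior employment history arose from how participants were allocated, not from anything the programme did; and prior employment history independently affects the outcome. The pooled gap is confounded — condition on prior employment history.
Adjusting over the population distribution of prior employment history: 0.607·(0.776−0.921) + 0.393·(0.211−0.408) = -0.165.

-0.17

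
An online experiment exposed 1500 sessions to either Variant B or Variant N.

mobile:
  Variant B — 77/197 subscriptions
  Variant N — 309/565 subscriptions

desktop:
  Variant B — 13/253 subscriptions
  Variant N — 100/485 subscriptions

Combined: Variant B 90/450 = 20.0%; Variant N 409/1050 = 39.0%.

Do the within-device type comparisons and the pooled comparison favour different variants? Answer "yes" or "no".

no

Within each device type level (mobile 39.1% vs 54.7%; desktop 5.1% vs 20.6%), Variant N has the higher rate every time. Pooled: 20.0% vs 39.0% — Variant N has the higher rate overall. They agree.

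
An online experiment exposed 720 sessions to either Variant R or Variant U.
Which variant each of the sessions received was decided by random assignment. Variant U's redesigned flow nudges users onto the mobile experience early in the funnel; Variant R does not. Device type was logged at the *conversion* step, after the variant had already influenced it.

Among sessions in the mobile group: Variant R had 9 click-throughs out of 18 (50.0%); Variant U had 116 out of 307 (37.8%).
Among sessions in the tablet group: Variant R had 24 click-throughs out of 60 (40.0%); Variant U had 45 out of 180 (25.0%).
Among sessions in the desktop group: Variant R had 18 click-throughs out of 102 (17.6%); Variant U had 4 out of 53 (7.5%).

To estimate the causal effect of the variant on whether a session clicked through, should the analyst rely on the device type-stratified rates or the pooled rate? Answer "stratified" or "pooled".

Device type lies on the pathway variant → device type → outcome, so adjusting for it blocks the indirect effect. For the total causal effect of variant, use the unadjusted pooled rates.
Pooled: Variant R 28.3% vs Variant U 30.6%; Variant U is higher overall.

pooled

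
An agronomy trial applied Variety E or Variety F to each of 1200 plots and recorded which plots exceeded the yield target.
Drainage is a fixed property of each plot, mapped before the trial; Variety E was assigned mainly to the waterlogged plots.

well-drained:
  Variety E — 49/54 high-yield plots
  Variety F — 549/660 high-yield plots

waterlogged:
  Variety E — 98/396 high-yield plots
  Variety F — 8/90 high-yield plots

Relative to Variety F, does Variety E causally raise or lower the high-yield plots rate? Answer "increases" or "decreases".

increases

The field drainage-specific comparison favours Variety E throughout, but the pooled figures favour Variety F. The question is whether to condition on field drainage.
Nothing the variety does changes field drainage; the imbalance is an allocation artefact. With field drainage also predicting the outcome, the pooled figure is confounded, and the within-stratum comparison is the causal one.
Within each level — well-drained: 90.7% vs 83.2%; waterlogged: 24.7% vs 8.9% — Variety E is higher every time.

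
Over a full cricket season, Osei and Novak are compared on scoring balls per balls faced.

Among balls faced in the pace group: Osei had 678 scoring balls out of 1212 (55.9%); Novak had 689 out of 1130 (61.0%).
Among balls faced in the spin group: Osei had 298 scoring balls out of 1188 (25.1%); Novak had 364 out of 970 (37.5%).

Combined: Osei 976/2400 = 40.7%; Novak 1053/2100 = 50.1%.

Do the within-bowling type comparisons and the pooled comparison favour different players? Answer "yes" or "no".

Within each bowling type level (pace 55.9% vs 61.0%; spin 25.1% vs 37.5%), Novak has the higher rate every time. Pooled: 40.7% vs 50.1% — Novak has the higher rate overall. They agree.

no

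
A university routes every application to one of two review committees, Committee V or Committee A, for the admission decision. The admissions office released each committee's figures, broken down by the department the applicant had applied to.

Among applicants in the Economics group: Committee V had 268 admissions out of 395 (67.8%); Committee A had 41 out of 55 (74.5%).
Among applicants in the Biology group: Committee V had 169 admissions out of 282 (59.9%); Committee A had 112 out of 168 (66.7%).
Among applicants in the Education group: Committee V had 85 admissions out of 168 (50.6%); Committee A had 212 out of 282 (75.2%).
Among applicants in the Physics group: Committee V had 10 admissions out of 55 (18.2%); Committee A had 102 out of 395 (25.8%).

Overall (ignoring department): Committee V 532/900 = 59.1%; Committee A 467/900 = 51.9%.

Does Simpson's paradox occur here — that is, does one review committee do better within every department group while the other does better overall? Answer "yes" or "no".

Within each department level (Economics 67.8% vs 74.5%; Biology 59.9% vs 66.7%; Education 50.6% vs 75.2%; Physics 18.2% vs 25.8%), Committee A has the higher rate every time. Pooled: 59.1% vs 51.9% — Committee V has the higher rate overall. The two comparisons disagree.

yes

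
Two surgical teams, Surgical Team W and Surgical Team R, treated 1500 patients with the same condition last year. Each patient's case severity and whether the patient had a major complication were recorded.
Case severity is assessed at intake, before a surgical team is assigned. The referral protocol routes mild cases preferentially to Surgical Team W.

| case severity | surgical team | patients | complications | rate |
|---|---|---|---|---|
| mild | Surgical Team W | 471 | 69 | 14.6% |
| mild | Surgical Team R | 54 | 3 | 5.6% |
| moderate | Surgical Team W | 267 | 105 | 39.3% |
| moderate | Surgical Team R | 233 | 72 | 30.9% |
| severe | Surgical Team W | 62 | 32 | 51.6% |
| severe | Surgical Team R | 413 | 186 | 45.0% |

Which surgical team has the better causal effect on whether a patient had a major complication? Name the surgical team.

Case severity differs across surgical teams for reasons unrelated to any effect of the surgical team itself, and it separately predicts the outcome — a classic confounder. We must compare within case severity levels.
Within each level — mild: 14.6% vs 5.6%; moderate: 39.3% vs 30.9%; severe: 51.6% vs 45.0% — Surgical Team R is lower every time.

Surgical Team R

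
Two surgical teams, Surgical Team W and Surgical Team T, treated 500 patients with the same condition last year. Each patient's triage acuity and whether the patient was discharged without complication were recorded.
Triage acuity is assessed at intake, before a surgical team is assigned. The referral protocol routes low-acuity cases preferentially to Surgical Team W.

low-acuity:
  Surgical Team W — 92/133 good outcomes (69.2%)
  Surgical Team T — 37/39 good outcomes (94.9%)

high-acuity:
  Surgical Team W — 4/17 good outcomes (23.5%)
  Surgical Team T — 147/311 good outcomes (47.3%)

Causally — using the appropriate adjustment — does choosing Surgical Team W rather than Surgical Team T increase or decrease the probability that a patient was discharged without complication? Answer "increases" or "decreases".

decreases

Triage acuity satisfies the back-door criterion: it is not a descendant of the surgical team, and it blocks the spurious path from surgical team to outcome. Adjusting for it (i.e., using the within-triage acuity rates) gives the causal effect.
Within each level — low-acuity: 69.2% vs 94.9%; high-acuity: 23.5% vs 47.3% — Surgical Team T is higher every time.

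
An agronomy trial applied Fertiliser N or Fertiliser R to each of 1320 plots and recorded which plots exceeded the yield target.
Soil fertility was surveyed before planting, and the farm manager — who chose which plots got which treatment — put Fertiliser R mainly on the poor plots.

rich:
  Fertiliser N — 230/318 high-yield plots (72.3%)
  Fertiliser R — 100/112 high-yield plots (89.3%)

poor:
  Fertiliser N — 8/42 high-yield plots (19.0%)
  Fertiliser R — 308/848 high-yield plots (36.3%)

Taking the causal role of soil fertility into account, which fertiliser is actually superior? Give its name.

Fertiliser R

Within every soil fertility level Fertiliser R has the higher rate, yet pooled Fertiliser N does — Simpson's reversal.
Soil fertility satisfies the back-door criterion: it is not a descendant of the fertiliser, and it blocks the spurious path from fertiliser to outcome. Adjusting for it (i.e., using the within-soil fertility rates) gives the causal effect.
Within each level — rich: 72.3% vs 89.3%; poor: 19.0% vs 36.3% — Fertiliser R is higher every time.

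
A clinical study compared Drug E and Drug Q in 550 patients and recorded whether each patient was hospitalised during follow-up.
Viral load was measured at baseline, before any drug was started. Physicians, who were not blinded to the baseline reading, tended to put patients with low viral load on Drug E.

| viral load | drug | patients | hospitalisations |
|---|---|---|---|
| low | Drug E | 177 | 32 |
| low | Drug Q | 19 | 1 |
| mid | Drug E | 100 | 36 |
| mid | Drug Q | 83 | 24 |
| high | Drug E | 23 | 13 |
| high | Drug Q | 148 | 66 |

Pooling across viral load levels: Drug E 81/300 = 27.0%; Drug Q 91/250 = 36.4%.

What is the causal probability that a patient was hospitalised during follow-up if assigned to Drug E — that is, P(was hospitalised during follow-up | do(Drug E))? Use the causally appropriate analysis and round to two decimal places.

0.36

The viral load-specific comparison favours Drug Q throughout, but the pooled figures favour Drug E. The question is whether to condition on viral load.
Viral load is set before the drug has any effect — it is not caused by the drug — and it independently drives the outcome. That makes it a confounder, so the causal comparison is within viral load levels.
Standardising Drug E to the population viral load mix: 0.356·32/177 + 0.333·36/100 + 0.311·13/23 = 0.360.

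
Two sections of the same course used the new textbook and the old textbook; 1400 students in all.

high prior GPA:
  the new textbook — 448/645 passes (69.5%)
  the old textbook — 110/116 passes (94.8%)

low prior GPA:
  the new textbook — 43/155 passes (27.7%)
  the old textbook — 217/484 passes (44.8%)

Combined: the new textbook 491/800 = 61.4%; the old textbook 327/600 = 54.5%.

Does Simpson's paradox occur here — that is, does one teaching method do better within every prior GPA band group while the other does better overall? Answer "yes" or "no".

Within each prior GPA band level (high prior GPA 69.5% vs 94.8%; low prior GPA 27.7% vs 44.8%), the old textbook has the higher rate every time. Pooled: 61.4% vs 54.5% — the new textbook has the higher rate overall. The two comparisons disagree.

yes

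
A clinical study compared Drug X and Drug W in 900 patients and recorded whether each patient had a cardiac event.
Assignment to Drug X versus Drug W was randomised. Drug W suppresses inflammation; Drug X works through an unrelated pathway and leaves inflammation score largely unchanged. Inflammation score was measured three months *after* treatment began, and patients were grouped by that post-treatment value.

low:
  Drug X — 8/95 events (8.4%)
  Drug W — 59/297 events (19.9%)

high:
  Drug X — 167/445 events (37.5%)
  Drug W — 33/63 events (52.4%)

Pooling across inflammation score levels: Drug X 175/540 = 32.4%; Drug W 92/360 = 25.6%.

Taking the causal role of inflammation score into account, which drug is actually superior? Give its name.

Drug W

Within every inflammation score level Drug X has the lower rate, yet pooled Drug W does — Simpson's reversal.
Because the drug influences inflammation score, inflammation score is a post-treatment mediator, not a confounder. Stratifying on it would bias the estimate; the causal effect is the crude pooled difference.
Pooled: Drug X 32.4% vs Drug W 25.6%; Drug W is lower overall.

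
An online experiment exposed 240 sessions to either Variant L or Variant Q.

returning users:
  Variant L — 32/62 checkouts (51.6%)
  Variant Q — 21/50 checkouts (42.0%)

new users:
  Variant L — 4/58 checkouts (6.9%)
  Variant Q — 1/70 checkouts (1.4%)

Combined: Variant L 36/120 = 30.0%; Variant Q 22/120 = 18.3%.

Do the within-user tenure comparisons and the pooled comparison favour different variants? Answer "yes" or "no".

Within each user tenure level (returning users 51.6% vs 42.0%; new users 6.9% vs 1.4%), Variant L has the higher rate every time. Pooled: 30.0% vs 18.3% — Variant L has the higher rate overall. They agree.

no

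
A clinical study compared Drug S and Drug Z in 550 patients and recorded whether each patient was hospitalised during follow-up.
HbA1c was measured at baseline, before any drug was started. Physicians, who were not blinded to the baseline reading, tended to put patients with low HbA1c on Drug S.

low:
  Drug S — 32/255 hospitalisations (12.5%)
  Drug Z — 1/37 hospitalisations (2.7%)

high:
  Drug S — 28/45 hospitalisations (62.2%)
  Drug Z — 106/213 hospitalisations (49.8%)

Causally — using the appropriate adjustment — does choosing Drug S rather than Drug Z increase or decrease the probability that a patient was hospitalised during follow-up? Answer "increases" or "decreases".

HbA1c differs across drugs for reasons unrelated to any effect of the drug itself, and it separately predicts the outcome — a classic confounder. We must compare within HbA1c levels.
Within each level — low: 12.5% vs 2.7%; high: 62.2% vs 49.8% — Drug Z is lower every time.

increases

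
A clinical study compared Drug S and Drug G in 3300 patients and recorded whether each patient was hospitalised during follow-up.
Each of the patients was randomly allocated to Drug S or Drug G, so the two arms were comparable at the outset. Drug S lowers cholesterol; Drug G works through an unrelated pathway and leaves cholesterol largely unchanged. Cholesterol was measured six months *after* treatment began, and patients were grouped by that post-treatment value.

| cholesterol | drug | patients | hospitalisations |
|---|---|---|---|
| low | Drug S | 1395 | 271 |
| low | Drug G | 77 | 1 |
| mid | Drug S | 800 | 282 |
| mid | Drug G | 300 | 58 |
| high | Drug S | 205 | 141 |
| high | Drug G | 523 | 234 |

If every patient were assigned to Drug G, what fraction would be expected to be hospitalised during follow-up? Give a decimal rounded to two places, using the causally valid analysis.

0.33

Within every cholesterol level Drug G has the lower rate, yet pooled Drug S does — Simpson's reversal.
Cholesterol is recorded after the drug and is itself shifted by it — it sits on the causal path from drug to outcome. Conditioning on a mediator would strip out part of the effect we want; the pooled comparison gives the total causal effect.
So P(outcome | do(Drug G)) is just the pooled rate for Drug G: 293/900 = 0.326.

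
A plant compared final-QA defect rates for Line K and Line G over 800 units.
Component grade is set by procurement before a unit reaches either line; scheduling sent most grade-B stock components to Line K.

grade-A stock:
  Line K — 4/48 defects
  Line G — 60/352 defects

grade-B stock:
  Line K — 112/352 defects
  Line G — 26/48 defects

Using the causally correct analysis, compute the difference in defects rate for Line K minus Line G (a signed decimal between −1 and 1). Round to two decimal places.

-0.16

The component grade-specific comparison favours Line K throughout, but the pooled figures favour Line G. The question is whether to condition on component grade.
Component grade is set before the line has any effect — it is not caused by the line — and it independently drives the outcome. That makes it a confounder, so the causal comparison is within component grade levels.
Adjusting over the population distribution of component grade: 0.500·(0.083−0.170) + 0.500·(0.318−0.542) = -0.155.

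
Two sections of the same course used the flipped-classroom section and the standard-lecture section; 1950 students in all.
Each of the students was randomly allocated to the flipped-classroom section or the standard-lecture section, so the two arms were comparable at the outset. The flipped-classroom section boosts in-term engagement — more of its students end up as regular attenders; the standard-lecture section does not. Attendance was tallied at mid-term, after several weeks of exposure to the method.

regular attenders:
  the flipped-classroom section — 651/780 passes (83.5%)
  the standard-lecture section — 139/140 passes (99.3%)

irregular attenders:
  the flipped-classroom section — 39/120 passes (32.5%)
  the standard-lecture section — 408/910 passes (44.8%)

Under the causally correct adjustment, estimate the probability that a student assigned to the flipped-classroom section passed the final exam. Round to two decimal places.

0.77

Mid-term attendance is downstream of the teaching method. One should not condition on a consequence of treatment, so the overall rates are the right comparison.
So P(outcome | do(the flipped-classroom section)) is just the pooled rate for the flipped-classroom section: 690/900 = 0.767.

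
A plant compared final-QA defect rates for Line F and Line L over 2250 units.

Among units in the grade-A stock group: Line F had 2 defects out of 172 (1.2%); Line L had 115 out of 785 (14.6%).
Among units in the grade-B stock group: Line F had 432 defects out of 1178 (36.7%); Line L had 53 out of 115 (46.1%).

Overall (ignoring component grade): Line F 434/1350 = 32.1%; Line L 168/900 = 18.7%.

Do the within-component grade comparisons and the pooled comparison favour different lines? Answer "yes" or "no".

yes

Within each component grade level (grade-A stock 1.2% vs 14.6%; grade-B stock 36.7% vs 46.1%), Line F has the lower rate every time. Pooled: 32.1% vs 18.7% — Line L has the lower rate overall. The two comparisons disagree.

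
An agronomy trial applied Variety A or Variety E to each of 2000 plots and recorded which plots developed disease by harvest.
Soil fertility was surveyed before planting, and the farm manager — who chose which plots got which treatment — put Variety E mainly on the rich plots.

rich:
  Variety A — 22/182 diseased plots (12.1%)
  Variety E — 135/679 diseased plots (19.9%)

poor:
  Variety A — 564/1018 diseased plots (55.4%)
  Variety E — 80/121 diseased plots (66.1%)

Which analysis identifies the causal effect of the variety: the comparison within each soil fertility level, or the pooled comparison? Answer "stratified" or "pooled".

stratified

Soil fertility is set before the variety has any effect — it is not caused by the variety — and it independently drives the outcome. That makes it a confounder, so the causal comparison is within soil fertility levels.
Within each level — rich: 12.1% vs 19.9%; poor: 55.4% vs 66.1% — Variety A is lower every time.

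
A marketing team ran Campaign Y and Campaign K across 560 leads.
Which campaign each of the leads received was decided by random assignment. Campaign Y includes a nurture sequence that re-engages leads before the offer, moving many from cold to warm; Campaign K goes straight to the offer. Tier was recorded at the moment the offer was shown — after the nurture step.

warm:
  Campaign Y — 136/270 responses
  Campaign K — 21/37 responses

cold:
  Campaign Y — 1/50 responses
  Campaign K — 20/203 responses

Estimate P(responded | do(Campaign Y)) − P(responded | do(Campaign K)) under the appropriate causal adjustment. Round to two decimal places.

The distribution of engagement tier is itself part of what the campaign does — it is an intermediate outcome. Holding it fixed would remove that part of the effect; the total effect is the pooled difference.
The causal difference is the pooled difference: 0.428 − 0.171 = +0.257.

+0.26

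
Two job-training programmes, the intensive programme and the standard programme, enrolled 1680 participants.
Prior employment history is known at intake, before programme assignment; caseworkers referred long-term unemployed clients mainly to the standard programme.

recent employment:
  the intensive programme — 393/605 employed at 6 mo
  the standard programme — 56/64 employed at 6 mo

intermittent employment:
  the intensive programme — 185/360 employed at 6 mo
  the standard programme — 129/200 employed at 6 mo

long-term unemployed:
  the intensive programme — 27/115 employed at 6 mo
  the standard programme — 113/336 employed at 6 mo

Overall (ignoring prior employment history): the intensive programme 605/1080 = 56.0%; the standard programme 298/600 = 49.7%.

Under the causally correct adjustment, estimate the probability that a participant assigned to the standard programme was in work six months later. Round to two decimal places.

the standard programme is higher inside every prior employment history stratum but the intensive programme is higher in aggregate. Whether to stratify depends on how prior employment history relates to the programme.
Prior employment history is set before the programme has any effect — it is not caused by the programme — and it independently drives the outcome. That makes it a confounder, so the causal comparison is within prior employment history levels.
Standardising the standard programme to the population prior employment history mix: 0.398·56/64 + 0.333·129/200 + 0.268·113/336 = 0.654.

0.65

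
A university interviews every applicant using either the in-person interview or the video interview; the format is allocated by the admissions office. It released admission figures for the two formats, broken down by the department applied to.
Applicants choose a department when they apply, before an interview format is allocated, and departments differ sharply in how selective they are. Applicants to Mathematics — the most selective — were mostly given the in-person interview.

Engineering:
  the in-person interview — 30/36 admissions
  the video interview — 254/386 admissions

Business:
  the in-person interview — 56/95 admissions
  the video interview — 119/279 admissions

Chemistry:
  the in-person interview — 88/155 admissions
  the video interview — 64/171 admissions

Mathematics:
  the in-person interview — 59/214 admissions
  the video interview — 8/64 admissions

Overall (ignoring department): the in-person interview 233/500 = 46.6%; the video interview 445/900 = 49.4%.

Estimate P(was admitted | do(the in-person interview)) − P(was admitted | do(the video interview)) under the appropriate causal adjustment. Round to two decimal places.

Here department is a common cause — it drives both which interview format a case falls under and the outcome. The crude comparison mixes populations; the stratum-specific rates are the causally relevant ones.
Adjusting over the population distribution of department: 0.301·(0.833−0.658) + 0.267·(0.589−0.427) + 0.233·(0.568−0.374) + 0.199·(0.276−0.125) = +0.171.

+0.17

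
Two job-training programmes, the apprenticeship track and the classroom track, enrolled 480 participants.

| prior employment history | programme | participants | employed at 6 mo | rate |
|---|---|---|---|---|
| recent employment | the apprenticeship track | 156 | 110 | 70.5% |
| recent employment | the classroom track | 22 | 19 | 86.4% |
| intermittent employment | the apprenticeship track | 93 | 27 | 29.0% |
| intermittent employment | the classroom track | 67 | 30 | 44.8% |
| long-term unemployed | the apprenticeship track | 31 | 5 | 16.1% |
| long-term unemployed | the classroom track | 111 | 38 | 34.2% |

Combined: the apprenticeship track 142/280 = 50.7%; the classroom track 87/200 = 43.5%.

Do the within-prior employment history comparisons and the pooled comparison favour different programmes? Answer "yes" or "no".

Within each prior employment history level (recent employment 70.5% vs 86.4%; intermittent employment 29.0% vs 44.8%; long-term unemployed 16.1% vs 34.2%), the classroom track has the higher rate every time. Pooled: 50.7% vs 43.5% — the apprenticeship track has the higher rate overall. The two comparisons disagree.

yes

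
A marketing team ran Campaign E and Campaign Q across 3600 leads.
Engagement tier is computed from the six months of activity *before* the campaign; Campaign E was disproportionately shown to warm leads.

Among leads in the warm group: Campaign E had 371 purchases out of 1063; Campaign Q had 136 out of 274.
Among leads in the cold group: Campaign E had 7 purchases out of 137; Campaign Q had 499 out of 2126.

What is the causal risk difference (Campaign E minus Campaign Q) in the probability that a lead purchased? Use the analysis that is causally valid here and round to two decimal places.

Within every engagement tier level Campaign Q has the higher rate, yet pooled Campaign E does — Simpson's reversal.
Here engagement tier is a common cause — it drives both which campaign a case falls under and the outcome. The crude comparison mixes populations; the stratum-specific rates are the causally relevant ones.
Adjusting over the population distribution of engagement tier: 0.371·(0.349−0.496) + 0.629·(0.051−0.235) = -0.170.

-0.17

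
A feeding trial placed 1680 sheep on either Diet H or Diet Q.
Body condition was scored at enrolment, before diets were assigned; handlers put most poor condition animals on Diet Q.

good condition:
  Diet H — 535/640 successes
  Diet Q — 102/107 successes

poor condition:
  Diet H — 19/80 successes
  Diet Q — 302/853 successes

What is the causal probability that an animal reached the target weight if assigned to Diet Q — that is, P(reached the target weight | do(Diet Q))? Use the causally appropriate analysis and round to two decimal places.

Here starting body condition is a common cause — it drives both which diet a case falls under and the outcome. The crude comparison mixes populations; the stratum-specific rates are the causally relevant ones.
Standardising Diet Q to the population starting body condition mix: 0.445·102/107 + 0.555·302/853 = 0.620.

0.62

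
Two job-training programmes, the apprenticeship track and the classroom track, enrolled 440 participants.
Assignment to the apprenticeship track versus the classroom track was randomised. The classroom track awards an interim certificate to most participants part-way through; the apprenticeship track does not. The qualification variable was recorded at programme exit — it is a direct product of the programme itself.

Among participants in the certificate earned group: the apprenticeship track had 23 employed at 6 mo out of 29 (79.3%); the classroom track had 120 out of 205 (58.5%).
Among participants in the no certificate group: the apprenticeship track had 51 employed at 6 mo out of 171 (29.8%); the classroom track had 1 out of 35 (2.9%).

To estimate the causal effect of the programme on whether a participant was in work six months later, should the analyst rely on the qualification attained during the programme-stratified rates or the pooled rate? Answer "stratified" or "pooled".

Qualification attained during the programme is recorded after the programme and is itself shifted by it — it sits on the causal path from programme to outcome. Conditioning on a mediator would strip out part of the effect we want; the pooled comparison gives the total causal effect.
Pooled: the apprenticeship track 37.0% vs the classroom track 50.4%; the classroom track is higher overall.

pooled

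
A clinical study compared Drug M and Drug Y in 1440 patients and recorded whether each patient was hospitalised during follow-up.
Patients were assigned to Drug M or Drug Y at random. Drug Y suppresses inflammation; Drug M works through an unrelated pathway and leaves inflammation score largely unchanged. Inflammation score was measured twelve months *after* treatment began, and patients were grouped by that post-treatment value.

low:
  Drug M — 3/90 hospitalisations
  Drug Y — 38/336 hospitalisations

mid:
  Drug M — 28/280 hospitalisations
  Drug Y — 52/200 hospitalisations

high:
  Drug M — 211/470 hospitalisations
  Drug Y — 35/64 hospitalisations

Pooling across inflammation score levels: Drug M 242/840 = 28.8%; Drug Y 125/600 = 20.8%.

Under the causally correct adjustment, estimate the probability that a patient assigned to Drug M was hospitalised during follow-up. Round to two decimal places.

0.29

The inflammation score-specific comparison favours Drug M throughout, but the pooled figures favour Drug Y. The question is whether to condition on inflammation score.
Stratifying would compare drugs among patients the drugs themselves sorted into inflammation score groups — a form of selection on an intermediate. The unconditioned pooled rates give the total causal effect.
So P(outcome | do(Drug M)) is just the pooled rate for Drug M: 242/840 = 0.288.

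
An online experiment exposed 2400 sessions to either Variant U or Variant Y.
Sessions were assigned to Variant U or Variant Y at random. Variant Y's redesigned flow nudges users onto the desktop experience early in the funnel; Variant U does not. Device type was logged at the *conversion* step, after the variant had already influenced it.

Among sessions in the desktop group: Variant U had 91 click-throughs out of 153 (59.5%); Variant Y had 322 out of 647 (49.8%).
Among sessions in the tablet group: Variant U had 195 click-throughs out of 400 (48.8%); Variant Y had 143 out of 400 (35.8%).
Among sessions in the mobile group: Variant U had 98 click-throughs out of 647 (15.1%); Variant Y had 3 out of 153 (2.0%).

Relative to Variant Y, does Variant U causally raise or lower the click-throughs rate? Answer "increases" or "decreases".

The stratified and pooled comparisons disagree (Variant U wins within each device type; Variant Y wins overall), so the answer turns on the causal role of device type.
Device type is downstream of the variant. One should not condition on a consequence of treatment, so the overall rates are the right comparison.
Pooled: Variant U 32.0% vs Variant Y 39.0%; Variant Y is higher overall.

decreases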